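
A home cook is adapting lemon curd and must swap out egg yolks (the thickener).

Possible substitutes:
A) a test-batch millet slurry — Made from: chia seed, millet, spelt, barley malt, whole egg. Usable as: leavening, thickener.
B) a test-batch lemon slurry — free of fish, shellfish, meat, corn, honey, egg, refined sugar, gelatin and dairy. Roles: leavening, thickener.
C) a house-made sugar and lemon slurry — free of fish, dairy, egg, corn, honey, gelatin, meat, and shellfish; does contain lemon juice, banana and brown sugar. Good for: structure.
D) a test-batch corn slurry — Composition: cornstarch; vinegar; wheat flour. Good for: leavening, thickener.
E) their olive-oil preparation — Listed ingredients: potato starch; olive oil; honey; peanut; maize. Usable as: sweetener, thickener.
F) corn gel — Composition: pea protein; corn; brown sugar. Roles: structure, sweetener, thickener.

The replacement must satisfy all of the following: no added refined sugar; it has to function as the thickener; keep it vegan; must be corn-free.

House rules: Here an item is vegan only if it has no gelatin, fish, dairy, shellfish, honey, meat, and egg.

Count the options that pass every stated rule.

1

A: has whole egg, so not vegan — no
B: works as a thickener, vegan, no refined sugar — valid
C: not usable as a thickener; has brown sugar, so not no-added-sugar — out
D: has cornstarch, so not corn-free — no
E: has honey, so not vegan; has maize, so not corn-free — no
F: has brown sugar, so not no-added-sugar; has corn, so not corn-free — out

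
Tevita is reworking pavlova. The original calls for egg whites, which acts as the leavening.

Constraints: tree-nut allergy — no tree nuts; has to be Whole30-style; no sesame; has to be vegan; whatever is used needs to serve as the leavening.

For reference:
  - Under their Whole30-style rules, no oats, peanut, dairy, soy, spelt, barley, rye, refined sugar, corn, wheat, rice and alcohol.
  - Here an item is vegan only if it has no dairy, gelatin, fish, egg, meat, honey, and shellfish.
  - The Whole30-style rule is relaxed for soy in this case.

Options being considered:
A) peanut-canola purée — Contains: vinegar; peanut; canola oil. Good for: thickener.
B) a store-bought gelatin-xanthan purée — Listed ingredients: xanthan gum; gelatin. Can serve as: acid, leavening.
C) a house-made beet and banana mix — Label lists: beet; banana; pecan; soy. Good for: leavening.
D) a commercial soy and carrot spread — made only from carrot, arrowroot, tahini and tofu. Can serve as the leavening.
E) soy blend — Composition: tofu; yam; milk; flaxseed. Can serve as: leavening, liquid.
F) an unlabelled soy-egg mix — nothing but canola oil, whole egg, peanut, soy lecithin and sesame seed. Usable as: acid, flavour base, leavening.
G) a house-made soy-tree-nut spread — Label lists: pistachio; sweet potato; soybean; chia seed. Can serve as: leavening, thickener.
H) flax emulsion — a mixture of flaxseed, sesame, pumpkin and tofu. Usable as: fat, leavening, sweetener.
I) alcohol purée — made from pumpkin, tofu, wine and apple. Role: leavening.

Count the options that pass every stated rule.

0

A: not usable as a leavening; has peanut, so not Whole30-style — out
B: has gelatin, so not vegan — out
C: has pecan, so not tree-nut-free — no
D: has tahini, so not sesame-free — no
E: has milk, so not Whole30-style; has milk, so not vegan — reject
F: has peanut, so not Whole30-style; has whole egg, so not vegan (and 1 more) — reject
G: has pistachio, so not tree-nut-free — no
H: has sesame, so not sesame-free — no
I: has wine, so not Whole30-style — out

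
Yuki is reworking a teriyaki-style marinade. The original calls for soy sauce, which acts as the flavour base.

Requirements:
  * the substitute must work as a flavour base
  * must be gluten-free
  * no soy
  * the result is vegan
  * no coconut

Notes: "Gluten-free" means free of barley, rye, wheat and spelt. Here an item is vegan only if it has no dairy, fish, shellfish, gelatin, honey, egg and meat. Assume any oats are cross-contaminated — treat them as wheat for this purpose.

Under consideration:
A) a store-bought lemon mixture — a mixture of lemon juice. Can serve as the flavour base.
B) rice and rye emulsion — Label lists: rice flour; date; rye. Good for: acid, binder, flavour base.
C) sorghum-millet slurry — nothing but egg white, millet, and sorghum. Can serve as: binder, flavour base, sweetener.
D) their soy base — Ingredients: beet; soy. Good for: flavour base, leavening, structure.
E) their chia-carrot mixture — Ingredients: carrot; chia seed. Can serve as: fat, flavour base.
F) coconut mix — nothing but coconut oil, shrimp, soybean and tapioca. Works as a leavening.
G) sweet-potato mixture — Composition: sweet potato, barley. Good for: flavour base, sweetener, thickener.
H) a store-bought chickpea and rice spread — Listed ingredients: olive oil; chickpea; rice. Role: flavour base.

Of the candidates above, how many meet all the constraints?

3

A: only lemon juice; none excluded — OK
B: has rye, so not gluten-free — reject
C: has egg white, so not vegan — no
D: has soy, so not soy-free — out
E: all constraints satisfied — valid
F: not usable as a flavour base; has shrimp, so not vegan (and 2 more) — reject
G: has barley, so not gluten-free — out
H: all constraints satisfied — OK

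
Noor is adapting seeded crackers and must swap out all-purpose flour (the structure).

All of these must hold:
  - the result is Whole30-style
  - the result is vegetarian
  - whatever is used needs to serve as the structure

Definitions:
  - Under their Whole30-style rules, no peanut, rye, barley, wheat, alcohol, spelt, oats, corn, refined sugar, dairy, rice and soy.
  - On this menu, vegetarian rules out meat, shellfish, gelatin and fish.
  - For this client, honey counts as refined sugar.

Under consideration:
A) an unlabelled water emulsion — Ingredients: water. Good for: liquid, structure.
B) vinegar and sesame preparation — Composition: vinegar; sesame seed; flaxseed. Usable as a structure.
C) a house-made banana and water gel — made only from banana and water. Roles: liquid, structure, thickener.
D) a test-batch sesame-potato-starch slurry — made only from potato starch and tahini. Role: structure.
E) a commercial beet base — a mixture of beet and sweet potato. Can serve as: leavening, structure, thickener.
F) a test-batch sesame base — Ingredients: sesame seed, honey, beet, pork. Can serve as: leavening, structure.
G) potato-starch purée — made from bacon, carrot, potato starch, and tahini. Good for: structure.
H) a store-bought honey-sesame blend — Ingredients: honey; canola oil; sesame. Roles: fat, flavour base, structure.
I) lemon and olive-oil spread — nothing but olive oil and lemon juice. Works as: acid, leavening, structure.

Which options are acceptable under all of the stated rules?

A: works as a structure, Whole30-style, vegetarian — OK
B: every rule checks out — keep
C: only water and banana; none excluded — OK
D: only tahini and potato starch; none excluded — keep
E: only sweet potato and beet; none excluded — valid
F: has honey, so not Whole30-style; has pork, so not vegetarian — reject
G: has bacon, so not vegetarian — reject
H: has honey, so not Whole30-style — out
I: works as a structure, vegetarian, Whole30-style — valid

A, B, C, D, E, I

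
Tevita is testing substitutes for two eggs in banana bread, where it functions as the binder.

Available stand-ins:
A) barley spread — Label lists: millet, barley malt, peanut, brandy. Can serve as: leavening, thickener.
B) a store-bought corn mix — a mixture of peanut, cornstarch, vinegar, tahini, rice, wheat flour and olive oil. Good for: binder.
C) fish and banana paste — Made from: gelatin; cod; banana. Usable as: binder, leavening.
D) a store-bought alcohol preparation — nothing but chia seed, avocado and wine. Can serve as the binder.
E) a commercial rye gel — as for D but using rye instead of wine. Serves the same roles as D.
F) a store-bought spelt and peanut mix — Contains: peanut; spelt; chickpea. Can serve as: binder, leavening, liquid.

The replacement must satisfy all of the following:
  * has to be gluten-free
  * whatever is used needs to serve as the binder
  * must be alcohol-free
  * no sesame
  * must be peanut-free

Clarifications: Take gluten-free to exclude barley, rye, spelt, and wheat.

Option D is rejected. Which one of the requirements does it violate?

alcohol-free

usable as a binder: satisfied
gluten-free: satisfied
peanut-free: satisfied
alcohol-free: has wine — fails
sesame-free: satisfied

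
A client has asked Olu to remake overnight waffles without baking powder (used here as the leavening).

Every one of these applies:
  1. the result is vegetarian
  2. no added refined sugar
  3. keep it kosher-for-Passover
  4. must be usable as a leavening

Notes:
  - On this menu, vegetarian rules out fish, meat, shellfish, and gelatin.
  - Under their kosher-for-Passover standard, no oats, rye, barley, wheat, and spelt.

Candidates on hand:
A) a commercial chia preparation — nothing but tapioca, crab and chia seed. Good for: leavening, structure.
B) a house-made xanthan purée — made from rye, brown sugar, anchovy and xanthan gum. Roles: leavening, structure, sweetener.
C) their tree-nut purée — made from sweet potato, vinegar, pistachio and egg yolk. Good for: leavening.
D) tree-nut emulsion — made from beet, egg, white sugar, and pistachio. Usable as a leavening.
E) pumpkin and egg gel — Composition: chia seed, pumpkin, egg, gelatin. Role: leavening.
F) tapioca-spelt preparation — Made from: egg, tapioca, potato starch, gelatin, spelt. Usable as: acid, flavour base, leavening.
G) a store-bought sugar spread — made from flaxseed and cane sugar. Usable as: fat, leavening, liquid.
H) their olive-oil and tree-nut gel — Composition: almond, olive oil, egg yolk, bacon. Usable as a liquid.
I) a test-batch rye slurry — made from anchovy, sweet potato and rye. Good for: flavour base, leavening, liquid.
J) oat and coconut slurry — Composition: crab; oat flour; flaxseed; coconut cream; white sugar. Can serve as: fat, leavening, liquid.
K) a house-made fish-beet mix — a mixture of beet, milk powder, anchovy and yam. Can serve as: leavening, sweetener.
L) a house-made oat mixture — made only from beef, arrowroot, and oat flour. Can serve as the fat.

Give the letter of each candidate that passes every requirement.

A: has crab, so not vegetarian — reject
B: has anchovy, so not vegetarian; has rye, so not kosher-for-Passover (and 1 more) — no
C: egg yolk and pistachio etc. — none of it excluded — keep
D: has white sugar, so not no-added-sugar — no
E: has gelatin, so not vegetarian — reject
F: has gelatin, so not vegetarian; has spelt, so not kosher-for-Passover — no
G: has cane sugar, so not no-added-sugar — no
H: not usable as a leavening; has bacon, so not vegetarian — out
I: has anchovy, so not vegetarian; has rye, so not kosher-for-Passover — reject
J: has crab, so not vegetarian; has oat flour, so not kosher-for-Passover (and 1 more) — reject
K: has anchovy, so not vegetarian — no
L: not usable as a leavening; has beef, so not vegetarian (and 1 more) — out

C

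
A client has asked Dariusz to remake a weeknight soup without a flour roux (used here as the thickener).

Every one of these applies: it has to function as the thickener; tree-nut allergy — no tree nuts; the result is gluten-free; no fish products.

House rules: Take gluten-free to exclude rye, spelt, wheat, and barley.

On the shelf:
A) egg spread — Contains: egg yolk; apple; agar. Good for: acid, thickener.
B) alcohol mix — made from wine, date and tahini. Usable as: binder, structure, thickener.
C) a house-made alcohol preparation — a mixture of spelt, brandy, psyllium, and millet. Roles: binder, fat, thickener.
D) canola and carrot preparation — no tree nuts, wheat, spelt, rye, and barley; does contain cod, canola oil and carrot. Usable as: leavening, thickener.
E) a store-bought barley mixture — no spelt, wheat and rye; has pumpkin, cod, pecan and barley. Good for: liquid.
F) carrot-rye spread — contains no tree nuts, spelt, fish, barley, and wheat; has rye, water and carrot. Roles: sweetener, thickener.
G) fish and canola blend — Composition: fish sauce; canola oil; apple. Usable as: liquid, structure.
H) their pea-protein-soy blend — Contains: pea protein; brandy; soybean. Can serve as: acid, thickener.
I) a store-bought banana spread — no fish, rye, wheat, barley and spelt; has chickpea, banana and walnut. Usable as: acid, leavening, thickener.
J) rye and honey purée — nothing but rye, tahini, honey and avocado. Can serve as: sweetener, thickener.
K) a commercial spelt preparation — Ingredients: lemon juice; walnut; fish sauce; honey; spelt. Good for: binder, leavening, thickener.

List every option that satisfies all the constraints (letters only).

A: every rule checks out — keep
B: no tree nuts, gluten-free — keep
C: has spelt, so not gluten-free — reject
D: has cod, so not fish-free — no
E: not usable as a thickener; has barley, so not gluten-free (and 2 more) — out
F: has rye, so not gluten-free — reject
G: not usable as a thickener; has fish sauce, so not fish-free — no
H: only brandy, soybean, and pea protein; none excluded — keep
I: has walnut, so not tree-nut-free — reject
J: has rye, so not gluten-free — no
K: has spelt, so not gluten-free; has fish sauce, so not fish-free (and 1 more) — no

A, B, H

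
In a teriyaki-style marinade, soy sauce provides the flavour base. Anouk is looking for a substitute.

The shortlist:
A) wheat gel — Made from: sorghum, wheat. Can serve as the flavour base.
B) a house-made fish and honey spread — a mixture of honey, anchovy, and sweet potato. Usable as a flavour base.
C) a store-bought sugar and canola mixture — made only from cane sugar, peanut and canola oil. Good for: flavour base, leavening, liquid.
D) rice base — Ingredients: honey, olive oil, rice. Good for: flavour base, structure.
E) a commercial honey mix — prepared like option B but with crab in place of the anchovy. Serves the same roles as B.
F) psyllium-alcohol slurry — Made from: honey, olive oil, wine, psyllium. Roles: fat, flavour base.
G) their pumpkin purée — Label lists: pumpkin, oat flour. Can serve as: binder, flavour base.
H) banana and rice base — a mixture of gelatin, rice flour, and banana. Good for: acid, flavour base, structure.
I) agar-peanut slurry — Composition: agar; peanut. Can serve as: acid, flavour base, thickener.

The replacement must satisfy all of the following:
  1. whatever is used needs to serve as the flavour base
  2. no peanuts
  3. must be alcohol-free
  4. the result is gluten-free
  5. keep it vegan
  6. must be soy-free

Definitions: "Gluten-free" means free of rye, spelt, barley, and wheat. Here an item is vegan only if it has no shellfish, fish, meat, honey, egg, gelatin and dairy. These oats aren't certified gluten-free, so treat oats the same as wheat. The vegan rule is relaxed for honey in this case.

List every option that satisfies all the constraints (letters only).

A: has wheat, so not gluten-free — reject
B: has anchovy, so not vegan — out
C: has peanut, so not peanut-free — no
D: honey is permitted under the vegan carve-out; nothing else excluded — valid
E: has crab, so not vegan — reject
F: has wine, so not alcohol-free — reject
G: has oat flour, so not gluten-free — reject
H: has gelatin, so not vegan — reject
I: has peanut, so not peanut-free — no

D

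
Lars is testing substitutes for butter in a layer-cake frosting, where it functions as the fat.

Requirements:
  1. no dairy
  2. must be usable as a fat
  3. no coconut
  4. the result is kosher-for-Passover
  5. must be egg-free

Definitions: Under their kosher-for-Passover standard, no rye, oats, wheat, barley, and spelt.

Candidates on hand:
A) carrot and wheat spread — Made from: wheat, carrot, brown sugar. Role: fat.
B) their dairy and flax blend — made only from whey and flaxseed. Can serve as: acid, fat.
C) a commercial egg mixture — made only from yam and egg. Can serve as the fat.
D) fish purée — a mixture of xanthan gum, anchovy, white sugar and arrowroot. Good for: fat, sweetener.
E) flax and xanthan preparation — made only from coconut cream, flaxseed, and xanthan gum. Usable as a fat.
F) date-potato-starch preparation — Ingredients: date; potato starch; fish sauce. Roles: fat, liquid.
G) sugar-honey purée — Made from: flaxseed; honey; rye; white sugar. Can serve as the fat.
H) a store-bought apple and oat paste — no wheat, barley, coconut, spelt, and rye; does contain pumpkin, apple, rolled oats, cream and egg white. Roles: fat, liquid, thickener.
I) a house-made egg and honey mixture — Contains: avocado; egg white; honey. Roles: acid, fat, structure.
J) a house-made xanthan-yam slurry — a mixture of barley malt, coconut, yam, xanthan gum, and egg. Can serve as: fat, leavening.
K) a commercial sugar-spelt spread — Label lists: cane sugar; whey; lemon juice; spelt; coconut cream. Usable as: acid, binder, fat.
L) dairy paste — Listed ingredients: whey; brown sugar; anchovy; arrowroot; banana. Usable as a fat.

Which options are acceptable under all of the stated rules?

A: has wheat, so not kosher-for-Passover — reject
B: has whey, so not dairy-free — out
C: has egg, so not egg-free — reject
D: works as a fat, no coconut, no egg — keep
E: has coconut cream, so not coconut-free — out
F: only fish sauce, potato starch and date; none excluded — OK
G: has rye, so not kosher-for-Passover — no
H: has rolled oats, so not kosher-for-Passover; has cream, so not dairy-free (and 1 more) — out
I: has egg white, so not egg-free — out
J: has barley malt, so not kosher-for-Passover; has egg, so not egg-free (and 1 more) — no
K: has spelt, so not kosher-for-Passover; has whey, so not dairy-free (and 1 more) — no
L: has whey, so not dairy-free — no

D, F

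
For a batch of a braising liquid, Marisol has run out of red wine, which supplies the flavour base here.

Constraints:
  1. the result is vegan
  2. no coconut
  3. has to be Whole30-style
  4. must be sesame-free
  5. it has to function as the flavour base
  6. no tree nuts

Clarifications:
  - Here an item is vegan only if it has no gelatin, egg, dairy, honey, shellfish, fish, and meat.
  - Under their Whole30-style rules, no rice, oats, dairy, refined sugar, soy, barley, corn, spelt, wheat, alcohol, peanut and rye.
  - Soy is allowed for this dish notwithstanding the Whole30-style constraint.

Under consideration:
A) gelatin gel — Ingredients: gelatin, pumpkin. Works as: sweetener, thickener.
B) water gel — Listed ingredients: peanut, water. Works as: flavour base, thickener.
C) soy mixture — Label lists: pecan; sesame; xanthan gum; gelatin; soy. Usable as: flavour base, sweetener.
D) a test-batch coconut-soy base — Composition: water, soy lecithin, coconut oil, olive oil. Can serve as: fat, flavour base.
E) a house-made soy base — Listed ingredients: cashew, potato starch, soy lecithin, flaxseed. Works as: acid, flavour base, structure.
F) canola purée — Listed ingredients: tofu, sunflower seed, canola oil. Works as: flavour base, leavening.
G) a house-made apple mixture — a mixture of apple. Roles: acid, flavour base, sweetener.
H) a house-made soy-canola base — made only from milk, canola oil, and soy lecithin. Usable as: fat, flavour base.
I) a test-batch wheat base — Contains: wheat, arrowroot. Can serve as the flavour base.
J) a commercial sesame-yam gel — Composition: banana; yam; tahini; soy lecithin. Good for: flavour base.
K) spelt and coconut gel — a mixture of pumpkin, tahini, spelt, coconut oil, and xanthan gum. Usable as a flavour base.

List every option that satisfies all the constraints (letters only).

A: not usable as a flavour base; has gelatin, so not vegan — reject
B: has peanut, so not Whole30-style — reject
C: has gelatin, so not vegan; has sesame, so not sesame-free (and 1 more) — no
D: has coconut oil, so not coconut-free — no
E: has cashew, so not tree-nut-free — reject
F: soy is permitted under the Whole30-style carve-out; nothing else excluded — keep
G: only apple; none excluded — valid
H: has milk, so not vegan; has milk, so not Whole30-style — out
I: has wheat, so not Whole30-style — reject
J: has tahini, so not sesame-free — out
K: has spelt, so not Whole30-style; has tahini, so not sesame-free (and 1 more) — reject

F, G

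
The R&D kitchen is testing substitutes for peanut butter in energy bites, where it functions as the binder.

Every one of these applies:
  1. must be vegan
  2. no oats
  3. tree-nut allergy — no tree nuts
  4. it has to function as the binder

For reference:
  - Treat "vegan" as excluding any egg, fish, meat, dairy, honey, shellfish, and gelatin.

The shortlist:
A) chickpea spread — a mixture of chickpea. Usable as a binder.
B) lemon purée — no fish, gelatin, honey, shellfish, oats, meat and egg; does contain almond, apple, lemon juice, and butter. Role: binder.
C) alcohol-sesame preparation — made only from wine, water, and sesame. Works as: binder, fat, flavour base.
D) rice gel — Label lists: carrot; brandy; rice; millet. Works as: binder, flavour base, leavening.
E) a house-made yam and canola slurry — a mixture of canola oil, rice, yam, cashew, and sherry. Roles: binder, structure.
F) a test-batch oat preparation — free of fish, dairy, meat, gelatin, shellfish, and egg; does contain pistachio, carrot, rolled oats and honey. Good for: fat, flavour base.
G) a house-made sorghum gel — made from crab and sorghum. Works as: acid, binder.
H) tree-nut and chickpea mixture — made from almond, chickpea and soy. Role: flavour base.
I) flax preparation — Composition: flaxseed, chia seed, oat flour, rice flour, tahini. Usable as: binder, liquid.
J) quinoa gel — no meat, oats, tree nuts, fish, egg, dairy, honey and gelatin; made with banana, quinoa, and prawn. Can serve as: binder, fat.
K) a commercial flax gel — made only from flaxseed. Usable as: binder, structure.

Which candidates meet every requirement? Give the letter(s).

A, C, D, K

A: all constraints satisfied — keep
B: has butter, so not vegan; has almond, so not tree-nut-free — out
C: only wine, sesame, and water; none excluded — keep
D: brandy and rice etc. — none of it excluded — valid
E: has cashew, so not tree-nut-free — reject
F: not usable as a binder; has honey, so not vegan (and 2 more) — no
G: has crab, so not vegan — no
H: not usable as a binder; has almond, so not tree-nut-free — out
I: has oat flour, so not oat-free — no
J: has prawn, so not vegan — no
K: no oats, no tree nuts — keep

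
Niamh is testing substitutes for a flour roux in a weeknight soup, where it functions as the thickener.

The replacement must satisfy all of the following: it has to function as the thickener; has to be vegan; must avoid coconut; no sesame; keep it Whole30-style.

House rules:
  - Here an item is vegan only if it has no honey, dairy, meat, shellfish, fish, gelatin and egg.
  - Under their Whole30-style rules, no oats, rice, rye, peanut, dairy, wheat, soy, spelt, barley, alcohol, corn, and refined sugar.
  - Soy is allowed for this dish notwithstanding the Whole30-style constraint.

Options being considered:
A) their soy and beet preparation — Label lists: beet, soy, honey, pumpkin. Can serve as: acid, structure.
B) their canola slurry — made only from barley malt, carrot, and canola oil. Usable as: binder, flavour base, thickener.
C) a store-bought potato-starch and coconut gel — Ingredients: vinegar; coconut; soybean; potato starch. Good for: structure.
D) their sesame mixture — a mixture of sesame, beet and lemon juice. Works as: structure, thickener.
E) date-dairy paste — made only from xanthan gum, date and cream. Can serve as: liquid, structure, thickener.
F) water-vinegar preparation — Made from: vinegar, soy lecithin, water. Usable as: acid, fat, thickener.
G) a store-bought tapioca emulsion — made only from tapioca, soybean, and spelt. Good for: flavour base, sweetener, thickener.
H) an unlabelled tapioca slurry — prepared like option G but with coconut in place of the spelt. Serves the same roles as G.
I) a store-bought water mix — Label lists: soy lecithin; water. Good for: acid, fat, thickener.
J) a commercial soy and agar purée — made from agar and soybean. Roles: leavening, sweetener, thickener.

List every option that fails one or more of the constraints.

A: not usable as a thickener; has honey, so not vegan — no
B: has barley malt, so not Whole30-style — no
C: not usable as a thickener; has coconut, so not coconut-free — out
D: has sesame, so not sesame-free — reject
E: has cream, so not vegan; has cream, so not Whole30-style — reject
F: soy is permitted under the Whole30-style carve-out; nothing else excluded — keep
G: has spelt, so not Whole30-style — out
H: has coconut, so not coconut-free — out
I: soy is permitted under the Whole30-style carve-out; nothing else excluded — OK
J: soy is permitted under the Whole30-style carve-out; nothing else excluded — keep

A, B, C, D, E, G, H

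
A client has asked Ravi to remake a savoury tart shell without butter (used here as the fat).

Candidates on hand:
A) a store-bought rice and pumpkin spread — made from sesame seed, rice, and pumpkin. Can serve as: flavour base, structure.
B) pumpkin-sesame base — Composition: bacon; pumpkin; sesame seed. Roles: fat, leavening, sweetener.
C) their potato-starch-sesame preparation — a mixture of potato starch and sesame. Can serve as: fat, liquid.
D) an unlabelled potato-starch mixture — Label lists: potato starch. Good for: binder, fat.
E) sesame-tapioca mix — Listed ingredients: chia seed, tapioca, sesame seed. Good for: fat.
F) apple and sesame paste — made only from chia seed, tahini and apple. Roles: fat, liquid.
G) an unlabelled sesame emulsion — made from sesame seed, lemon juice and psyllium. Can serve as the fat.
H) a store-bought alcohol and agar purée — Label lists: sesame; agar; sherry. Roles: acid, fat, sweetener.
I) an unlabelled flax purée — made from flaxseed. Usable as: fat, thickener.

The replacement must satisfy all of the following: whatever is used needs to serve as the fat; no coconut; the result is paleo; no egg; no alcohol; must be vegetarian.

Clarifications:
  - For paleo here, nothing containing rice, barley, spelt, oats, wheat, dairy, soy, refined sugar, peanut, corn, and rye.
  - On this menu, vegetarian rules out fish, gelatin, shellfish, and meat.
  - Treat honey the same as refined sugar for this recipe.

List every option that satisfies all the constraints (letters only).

C, D, E, F, G, I

A: not usable as a fat; has rice, so not paleo — reject
B: has bacon, so not vegetarian — reject
C: only sesame and potato starch; none excluded — OK
D: only potato starch; none excluded — valid
E: only sesame seed, tapioca, and chia seed; none excluded — OK
F: works as a fat, no egg, paleo — valid
G: works as a fat, no alcohol, no egg — valid
H: has sherry, so not alcohol-free — no
I: every rule checks out — valid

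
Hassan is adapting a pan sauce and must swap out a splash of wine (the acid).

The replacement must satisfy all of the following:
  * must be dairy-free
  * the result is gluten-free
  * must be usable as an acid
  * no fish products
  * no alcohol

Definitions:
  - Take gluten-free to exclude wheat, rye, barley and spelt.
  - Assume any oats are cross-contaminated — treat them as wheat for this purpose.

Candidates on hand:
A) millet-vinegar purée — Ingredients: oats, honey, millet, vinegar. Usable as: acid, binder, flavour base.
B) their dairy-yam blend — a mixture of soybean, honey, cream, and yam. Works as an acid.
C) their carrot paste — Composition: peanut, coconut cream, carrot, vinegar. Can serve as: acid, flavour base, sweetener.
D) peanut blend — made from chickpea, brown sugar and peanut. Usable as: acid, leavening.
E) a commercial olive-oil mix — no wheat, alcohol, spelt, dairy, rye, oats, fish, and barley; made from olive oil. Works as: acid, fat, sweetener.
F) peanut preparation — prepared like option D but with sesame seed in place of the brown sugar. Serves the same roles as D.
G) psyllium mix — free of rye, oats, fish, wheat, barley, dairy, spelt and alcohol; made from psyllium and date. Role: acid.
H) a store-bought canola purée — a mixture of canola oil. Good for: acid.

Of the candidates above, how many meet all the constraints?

6

A: has oats, so not gluten-free — out
B: has cream, so not dairy-free — no
C: coconut cream and peanut etc. — none of it excluded — keep
D: works as an acid, no fish, no alcohol — valid
E: works as an acid, no alcohol, no dairy — valid
F: only peanut, sesame seed and chickpea; none excluded — OK
G: all constraints satisfied — keep
H: works as an acid, no fish, no dairy — keep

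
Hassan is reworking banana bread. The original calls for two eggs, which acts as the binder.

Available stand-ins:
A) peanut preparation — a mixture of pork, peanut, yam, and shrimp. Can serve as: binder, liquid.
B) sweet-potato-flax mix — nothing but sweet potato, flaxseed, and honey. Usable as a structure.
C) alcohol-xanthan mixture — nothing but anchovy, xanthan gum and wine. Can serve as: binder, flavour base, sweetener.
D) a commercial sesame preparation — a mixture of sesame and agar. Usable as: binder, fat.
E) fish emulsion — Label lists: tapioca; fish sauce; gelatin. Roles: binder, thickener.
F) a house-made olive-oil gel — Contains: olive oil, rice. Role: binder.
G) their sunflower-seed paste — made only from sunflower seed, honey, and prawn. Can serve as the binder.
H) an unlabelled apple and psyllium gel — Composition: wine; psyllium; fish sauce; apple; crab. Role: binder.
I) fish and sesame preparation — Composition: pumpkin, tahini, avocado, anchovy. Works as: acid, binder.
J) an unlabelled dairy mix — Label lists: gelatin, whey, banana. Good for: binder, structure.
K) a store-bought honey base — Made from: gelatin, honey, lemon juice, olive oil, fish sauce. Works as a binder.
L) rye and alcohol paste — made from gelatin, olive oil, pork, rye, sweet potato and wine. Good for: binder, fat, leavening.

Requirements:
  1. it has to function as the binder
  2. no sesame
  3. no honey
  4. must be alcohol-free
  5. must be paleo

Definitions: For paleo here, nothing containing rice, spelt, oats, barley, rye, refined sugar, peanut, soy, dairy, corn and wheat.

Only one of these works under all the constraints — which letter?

A: has peanut, so not paleo — reject
B: not usable as a binder; has honey, so not honey-free — no
C: has wine, so not alcohol-free — no
D: has sesame, so not sesame-free — reject
E: no alcohol, no sesame — keep
F: has rice, so not paleo — out
G: has honey, so not honey-free — no
H: has wine, so not alcohol-free — no
I: has tahini, so not sesame-free — no
J: has whey, so not paleo — no
K: has honey, so not honey-free — reject
L: has rye, so not paleo; has wine, so not alcohol-free — reject

E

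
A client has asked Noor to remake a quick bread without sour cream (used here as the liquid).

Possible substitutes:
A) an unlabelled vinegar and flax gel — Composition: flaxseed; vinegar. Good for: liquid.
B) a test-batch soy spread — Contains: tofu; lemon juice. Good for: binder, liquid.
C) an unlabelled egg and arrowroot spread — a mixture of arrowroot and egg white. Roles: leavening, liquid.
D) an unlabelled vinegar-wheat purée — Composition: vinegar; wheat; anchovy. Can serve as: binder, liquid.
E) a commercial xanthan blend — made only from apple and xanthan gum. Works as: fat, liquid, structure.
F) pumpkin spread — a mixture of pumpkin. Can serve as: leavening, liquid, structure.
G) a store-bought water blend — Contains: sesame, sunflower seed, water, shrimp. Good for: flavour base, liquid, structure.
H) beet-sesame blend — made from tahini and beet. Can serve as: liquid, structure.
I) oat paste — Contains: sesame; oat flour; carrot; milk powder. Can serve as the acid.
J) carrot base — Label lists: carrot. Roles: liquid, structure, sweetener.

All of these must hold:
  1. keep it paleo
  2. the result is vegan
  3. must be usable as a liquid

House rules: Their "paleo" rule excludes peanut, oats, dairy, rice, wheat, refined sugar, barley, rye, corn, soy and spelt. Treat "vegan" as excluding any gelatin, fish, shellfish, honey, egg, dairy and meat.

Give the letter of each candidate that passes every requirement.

A: nothing on the exclusion list — keep
B: has tofu, so not paleo — no
C: has egg white, so not vegan — reject
D: has wheat, so not paleo; has anchovy, so not vegan — out
E: works as a liquid, paleo, vegan — valid
F: only pumpkin; none excluded — keep
G: has shrimp, so not vegan — reject
H: paleo, vegan — OK
I: not usable as a liquid; has milk powder, so not paleo (and 1 more) — reject
J: only carrot; none excluded — keep

A, E, F, H, J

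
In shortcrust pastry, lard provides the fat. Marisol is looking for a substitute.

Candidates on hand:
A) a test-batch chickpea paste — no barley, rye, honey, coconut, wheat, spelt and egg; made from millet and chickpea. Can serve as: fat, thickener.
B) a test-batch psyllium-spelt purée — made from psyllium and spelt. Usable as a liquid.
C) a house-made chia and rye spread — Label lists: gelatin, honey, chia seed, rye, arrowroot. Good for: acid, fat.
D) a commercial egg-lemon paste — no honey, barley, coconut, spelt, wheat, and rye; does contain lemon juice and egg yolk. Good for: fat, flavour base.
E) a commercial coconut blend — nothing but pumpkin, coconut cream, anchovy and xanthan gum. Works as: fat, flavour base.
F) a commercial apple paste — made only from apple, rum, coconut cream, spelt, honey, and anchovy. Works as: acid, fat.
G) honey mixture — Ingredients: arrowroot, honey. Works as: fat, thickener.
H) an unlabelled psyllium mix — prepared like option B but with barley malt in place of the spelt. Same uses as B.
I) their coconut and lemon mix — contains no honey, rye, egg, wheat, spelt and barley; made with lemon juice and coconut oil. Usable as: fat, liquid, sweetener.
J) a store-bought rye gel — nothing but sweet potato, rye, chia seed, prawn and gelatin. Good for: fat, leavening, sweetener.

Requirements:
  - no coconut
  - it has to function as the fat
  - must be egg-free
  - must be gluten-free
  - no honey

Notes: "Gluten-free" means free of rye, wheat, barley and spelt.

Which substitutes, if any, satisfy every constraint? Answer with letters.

A

A: no coconut, gluten-free — valid
B: not usable as a fat; has spelt, so not gluten-free — no
C: has rye, so not gluten-free; has honey, so not honey-free — reject
D: has egg yolk, so not egg-free — no
E: has coconut cream, so not coconut-free — no
F: has spelt, so not gluten-free; has honey, so not honey-free (and 1 more) — no
G: has honey, so not honey-free — reject
H: not usable as a fat; has barley malt, so not gluten-free — out
I: has coconut oil, so not coconut-free — reject
J: has rye, so not gluten-free — out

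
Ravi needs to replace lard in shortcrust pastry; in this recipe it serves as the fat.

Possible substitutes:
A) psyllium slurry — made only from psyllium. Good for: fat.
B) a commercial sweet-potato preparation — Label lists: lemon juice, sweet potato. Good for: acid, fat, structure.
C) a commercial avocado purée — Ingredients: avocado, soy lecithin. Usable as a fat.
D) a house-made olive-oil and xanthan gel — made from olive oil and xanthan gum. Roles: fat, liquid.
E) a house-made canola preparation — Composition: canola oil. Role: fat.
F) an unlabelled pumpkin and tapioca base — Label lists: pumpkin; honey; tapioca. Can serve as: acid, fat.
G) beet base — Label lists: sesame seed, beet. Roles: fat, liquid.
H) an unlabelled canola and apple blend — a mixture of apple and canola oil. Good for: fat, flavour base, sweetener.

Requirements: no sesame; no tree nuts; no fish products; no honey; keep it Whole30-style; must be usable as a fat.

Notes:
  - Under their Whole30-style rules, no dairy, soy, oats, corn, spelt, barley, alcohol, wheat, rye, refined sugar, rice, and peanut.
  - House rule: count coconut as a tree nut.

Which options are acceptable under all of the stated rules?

A, B, D, E, H

A: tree-nut-free, no honey — OK
B: only lemon juice and sweet potato; none excluded — keep
C: has soy lecithin, so not Whole30-style — no
D: only xanthan gum and olive oil; none excluded — valid
E: only canola oil; none excluded — OK
F: has honey, so not honey-free — reject
G: has sesame seed, so not sesame-free — out
H: works as a fat, no sesame, Whole30-style — valid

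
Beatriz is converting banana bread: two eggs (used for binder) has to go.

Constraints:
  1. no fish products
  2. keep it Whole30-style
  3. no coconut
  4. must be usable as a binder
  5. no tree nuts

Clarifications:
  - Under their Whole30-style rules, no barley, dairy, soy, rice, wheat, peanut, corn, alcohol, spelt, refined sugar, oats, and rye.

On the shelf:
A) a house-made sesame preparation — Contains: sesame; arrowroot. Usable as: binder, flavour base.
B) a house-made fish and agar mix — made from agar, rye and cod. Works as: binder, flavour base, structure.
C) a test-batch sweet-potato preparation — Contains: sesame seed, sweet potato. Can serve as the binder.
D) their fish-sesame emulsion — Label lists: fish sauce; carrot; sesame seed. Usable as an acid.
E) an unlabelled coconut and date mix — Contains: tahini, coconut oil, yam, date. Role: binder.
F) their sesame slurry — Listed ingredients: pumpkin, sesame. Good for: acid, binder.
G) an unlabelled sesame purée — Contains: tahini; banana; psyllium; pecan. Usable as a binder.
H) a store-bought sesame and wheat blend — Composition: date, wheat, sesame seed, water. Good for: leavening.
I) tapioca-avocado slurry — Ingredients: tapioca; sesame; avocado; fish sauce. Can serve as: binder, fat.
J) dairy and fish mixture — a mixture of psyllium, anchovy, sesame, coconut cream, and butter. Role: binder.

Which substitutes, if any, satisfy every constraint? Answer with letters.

A: no fish, no tree nuts — keep
B: has rye, so not Whole30-style; has cod, so not fish-free — no
C: works as a binder, no fish, no tree nuts — valid
D: not usable as a binder; has fish sauce, so not fish-free — no
E: has coconut oil, so not coconut-free — out
F: only sesame and pumpkin; none excluded — keep
G: has pecan, so not tree-nut-free — out
H: not usable as a binder; has wheat, so not Whole30-style — reject
I: has fish sauce, so not fish-free — out
J: has butter, so not Whole30-style; has anchovy, so not fish-free (and 1 more) — no

A, C, F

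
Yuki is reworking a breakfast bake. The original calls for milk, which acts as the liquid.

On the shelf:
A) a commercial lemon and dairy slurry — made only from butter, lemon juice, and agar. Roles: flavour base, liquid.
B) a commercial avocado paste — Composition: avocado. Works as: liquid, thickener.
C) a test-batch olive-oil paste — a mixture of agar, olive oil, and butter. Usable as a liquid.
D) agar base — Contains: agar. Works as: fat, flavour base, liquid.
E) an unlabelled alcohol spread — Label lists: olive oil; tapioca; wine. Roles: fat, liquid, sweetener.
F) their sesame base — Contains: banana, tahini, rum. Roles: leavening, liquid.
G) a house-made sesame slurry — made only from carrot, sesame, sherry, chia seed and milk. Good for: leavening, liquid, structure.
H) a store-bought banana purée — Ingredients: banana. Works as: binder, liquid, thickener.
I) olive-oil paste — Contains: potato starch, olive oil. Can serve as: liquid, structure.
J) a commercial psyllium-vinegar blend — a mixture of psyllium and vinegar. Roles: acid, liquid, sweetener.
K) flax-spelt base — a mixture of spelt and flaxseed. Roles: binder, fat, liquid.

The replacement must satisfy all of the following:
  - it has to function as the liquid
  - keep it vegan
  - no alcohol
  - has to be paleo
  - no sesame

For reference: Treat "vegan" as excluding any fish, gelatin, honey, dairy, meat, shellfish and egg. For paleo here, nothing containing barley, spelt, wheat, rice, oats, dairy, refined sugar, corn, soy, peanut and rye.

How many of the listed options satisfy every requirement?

5

A: has butter, so not vegan; has butter, so not paleo — out
B: only avocado; none excluded — keep
C: has butter, so not vegan; has butter, so not paleo — reject
D: every rule checks out — keep
E: has wine, so not alcohol-free — reject
F: has rum, so not alcohol-free; has tahini, so not sesame-free — no
G: has milk, so not vegan; has milk, so not paleo (and 2 more) — reject
H: works as a liquid, no sesame, paleo — OK
I: only olive oil and potato starch; none excluded — valid
J: works as a liquid, no alcohol, vegan — valid
K: has spelt, so not paleo — reject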